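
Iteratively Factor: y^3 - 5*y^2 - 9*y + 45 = (y + 3)*(y^2 - 8*y + 15) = (y - 5)*(y + 3)*(y - 3)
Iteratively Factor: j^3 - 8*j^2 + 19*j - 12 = (j - 3)*(j^2 - 5*j + 4) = (j - 4)*(j - 3)*(j - 1)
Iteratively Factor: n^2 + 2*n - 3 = (n - 1)*(n + 3)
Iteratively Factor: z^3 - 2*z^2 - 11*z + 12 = (z - 1)*(z^2 - z - 12) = (z - 1)*(z + 3)*(z - 4)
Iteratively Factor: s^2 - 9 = (s + 3)*(s - 3)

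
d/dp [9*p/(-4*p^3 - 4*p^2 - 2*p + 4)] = 9*(2*p^3 + p^2 + 1)/(4*p^6 + 8*p^5 + 8*p^4 - 4*p^3 - 7*p^2 - 4*p + 4)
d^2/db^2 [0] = 0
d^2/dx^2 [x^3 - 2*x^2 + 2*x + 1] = 6*x - 4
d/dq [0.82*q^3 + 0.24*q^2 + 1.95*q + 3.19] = 2.46*q^2 + 0.48*q + 1.95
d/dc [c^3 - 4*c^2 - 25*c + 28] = 3*c^2 - 8*c - 25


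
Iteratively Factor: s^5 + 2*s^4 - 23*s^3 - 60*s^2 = (s)*(s^4 + 2*s^3 - 23*s^2 - 60*s) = s*(s - 5)*(s^3 + 7*s^2 + 12*s) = s^2*(s - 5)*(s^2 + 7*s + 12) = s^2*(s - 5)*(s + 4)*(s + 3)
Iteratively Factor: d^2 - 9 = (d + 3)*(d - 3)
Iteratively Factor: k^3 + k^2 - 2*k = (k + 2)*(k^2 - k) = (k - 1)*(k + 2)*(k)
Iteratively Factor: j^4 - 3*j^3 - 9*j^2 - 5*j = (j - 5)*(j^3 + 2*j^2 + j) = j*(j - 5)*(j^2 + 2*j + 1) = j*(j - 5)*(j + 1)*(j + 1)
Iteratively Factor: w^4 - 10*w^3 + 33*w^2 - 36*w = (w)*(w^3 - 10*w^2 + 33*w - 36) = w*(w - 3)*(w^2 - 7*w + 12) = w*(w - 3)^2*(w - 4)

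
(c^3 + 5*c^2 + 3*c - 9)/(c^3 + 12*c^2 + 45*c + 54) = (c - 1)/(c + 6)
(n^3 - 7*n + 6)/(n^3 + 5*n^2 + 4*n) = (n^3 - 7*n + 6)/(n*(n^2 + 5*n + 4))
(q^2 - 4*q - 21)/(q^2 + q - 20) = (q^2 - 4*q - 21)/(q^2 + q - 20)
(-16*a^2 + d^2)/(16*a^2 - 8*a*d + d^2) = (-4*a - d)/(4*a - d)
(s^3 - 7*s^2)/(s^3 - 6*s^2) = (s - 7)/(s - 6)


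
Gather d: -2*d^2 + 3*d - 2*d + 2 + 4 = -2*d^2 + d + 6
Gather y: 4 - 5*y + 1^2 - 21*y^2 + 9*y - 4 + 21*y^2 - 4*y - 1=0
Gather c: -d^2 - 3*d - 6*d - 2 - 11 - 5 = -d^2 - 9*d - 18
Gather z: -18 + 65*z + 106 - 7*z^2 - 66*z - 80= -7*z^2 - z + 8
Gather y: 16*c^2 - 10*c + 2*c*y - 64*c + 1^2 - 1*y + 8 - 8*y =16*c^2 - 74*c + y*(2*c - 9) + 9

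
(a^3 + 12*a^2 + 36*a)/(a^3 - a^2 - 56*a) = (a^2 + 12*a + 36)/(a^2 - a - 56)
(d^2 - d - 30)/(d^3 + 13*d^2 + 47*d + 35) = (d - 6)/(d^2 + 8*d + 7)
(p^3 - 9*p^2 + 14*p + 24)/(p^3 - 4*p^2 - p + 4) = (p - 6)/(p - 1)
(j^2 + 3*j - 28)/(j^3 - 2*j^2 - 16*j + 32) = (j + 7)/(j^2 + 2*j - 8)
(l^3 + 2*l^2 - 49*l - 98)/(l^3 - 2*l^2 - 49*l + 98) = (l + 2)/(l - 2)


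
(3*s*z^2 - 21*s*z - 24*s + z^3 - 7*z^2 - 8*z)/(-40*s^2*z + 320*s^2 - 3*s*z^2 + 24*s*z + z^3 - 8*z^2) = (3*s*z + 3*s + z^2 + z)/(-40*s^2 - 3*s*z + z^2)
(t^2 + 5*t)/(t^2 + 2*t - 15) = t/(t - 3)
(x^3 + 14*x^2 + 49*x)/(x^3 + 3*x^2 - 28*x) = (x + 7)/(x - 4)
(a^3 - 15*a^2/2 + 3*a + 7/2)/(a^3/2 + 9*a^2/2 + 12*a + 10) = (2*a^3 - 15*a^2 + 6*a + 7)/(a^3 + 9*a^2 + 24*a + 20)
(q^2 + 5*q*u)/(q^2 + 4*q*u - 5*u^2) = q/(q - u)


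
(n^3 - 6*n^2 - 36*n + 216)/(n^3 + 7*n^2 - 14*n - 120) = (n^2 - 12*n + 36)/(n^2 + n - 20)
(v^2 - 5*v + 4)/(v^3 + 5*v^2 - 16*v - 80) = (v - 1)/(v^2 + 9*v + 20)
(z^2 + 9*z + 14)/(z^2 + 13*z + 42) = (z + 2)/(z + 6)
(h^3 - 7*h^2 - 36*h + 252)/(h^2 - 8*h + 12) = (h^2 - h - 42)/(h - 2)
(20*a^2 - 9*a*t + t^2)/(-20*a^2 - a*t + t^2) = (-4*a + t)/(4*a + t)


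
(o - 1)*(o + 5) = o^2 + 4*o - 5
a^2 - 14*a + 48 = (a - 8)*(a - 6)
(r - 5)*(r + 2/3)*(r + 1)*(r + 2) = r^4 - 4*r^3/3 - 43*r^2/3 - 56*r/3 - 20/3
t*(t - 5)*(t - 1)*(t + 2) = t^4 - 4*t^3 - 7*t^2 + 10*t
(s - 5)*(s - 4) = s^2 - 9*s + 20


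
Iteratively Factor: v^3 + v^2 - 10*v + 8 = (v - 1)*(v^2 + 2*v - 8) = (v - 1)*(v + 4)*(v - 2)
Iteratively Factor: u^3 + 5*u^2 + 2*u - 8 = (u + 2)*(u^2 + 3*u - 4) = (u - 1)*(u + 2)*(u + 4)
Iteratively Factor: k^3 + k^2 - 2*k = (k + 2)*(k^2 - k) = (k - 1)*(k + 2)*(k)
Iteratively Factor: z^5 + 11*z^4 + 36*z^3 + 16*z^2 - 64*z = (z + 4)*(z^4 + 7*z^3 + 8*z^2 - 16*z) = (z - 1)*(z + 4)*(z^3 + 8*z^2 + 16*z) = z*(z - 1)*(z + 4)*(z^2 + 8*z + 16) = z*(z - 1)*(z + 4)^2*(z + 4)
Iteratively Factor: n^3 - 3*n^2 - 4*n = (n - 4)*(n^2 + n) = n*(n - 4)*(n + 1)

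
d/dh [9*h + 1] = 9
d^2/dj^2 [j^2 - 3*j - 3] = 2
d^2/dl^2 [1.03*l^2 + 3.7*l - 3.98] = 2.06000000000000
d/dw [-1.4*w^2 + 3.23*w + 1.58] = 3.23 - 2.8*w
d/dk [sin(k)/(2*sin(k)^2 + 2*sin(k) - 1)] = (cos(2*k) - 2)*cos(k)/(2*sin(k) - cos(2*k))^2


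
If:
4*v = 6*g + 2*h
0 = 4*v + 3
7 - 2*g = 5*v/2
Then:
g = 71/16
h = -237/16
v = -3/4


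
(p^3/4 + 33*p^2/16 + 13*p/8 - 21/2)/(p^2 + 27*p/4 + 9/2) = (4*p^2 + 9*p - 28)/(4*(4*p + 3))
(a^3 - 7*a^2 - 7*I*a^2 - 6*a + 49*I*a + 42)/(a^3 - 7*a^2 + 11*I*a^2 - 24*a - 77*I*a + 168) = (a^2 - 7*I*a - 6)/(a^2 + 11*I*a - 24)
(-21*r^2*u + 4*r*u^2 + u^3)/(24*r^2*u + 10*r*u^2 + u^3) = (-21*r^2 + 4*r*u + u^2)/(24*r^2 + 10*r*u + u^2)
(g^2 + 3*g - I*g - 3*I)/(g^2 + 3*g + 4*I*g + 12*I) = (g - I)/(g + 4*I)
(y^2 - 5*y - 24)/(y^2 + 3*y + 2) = (y^2 - 5*y - 24)/(y^2 + 3*y + 2)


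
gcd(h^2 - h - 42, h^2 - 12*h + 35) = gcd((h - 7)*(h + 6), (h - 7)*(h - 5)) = h - 7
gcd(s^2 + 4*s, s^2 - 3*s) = s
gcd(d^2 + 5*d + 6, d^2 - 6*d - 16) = d + 2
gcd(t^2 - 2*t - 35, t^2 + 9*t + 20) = t + 5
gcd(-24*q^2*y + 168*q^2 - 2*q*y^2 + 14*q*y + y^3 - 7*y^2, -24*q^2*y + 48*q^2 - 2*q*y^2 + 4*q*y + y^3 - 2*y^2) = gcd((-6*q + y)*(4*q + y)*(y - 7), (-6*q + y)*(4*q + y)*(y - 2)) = -24*q^2 - 2*q*y + y^2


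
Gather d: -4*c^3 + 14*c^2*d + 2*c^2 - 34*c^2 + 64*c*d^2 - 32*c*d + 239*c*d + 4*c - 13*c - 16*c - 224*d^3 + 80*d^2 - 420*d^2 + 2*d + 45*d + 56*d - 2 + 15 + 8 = -4*c^3 - 32*c^2 - 25*c - 224*d^3 + d^2*(64*c - 340) + d*(14*c^2 + 207*c + 103) + 21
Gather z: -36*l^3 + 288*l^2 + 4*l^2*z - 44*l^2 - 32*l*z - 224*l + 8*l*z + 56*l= -36*l^3 + 244*l^2 - 168*l + z*(4*l^2 - 24*l)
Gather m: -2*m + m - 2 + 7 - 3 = 2 - m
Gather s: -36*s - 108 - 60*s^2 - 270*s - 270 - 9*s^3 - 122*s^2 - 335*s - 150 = -9*s^3 - 182*s^2 - 641*s - 528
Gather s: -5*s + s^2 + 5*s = s^2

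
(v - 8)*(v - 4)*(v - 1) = v^3 - 13*v^2 + 44*v - 32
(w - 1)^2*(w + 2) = w^3 - 3*w + 2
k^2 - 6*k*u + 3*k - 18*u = (k + 3)*(k - 6*u)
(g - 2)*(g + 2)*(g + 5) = g^3 + 5*g^2 - 4*g - 20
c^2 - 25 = (c - 5)*(c + 5)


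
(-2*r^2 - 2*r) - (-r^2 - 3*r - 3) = -r^2 + r + 3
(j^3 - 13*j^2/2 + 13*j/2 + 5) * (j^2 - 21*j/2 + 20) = j^5 - 17*j^4 + 379*j^3/4 - 773*j^2/4 + 155*j/2 + 100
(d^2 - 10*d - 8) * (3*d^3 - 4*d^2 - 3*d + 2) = 3*d^5 - 34*d^4 + 13*d^3 + 64*d^2 + 4*d - 16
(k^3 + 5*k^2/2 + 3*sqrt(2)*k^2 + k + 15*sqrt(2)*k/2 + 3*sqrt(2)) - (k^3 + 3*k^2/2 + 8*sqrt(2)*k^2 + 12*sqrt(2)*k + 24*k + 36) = -5*sqrt(2)*k^2 + k^2 - 23*k - 9*sqrt(2)*k/2 - 36 + 3*sqrt(2)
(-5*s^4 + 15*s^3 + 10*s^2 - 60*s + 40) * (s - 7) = -5*s^5 + 50*s^4 - 95*s^3 - 130*s^2 + 460*s - 280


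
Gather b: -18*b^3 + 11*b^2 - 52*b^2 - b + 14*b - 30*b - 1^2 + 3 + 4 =-18*b^3 - 41*b^2 - 17*b + 6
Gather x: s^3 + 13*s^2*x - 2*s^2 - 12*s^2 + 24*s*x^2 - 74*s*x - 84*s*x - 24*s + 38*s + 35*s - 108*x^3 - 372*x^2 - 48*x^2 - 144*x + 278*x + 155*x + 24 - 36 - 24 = s^3 - 14*s^2 + 49*s - 108*x^3 + x^2*(24*s - 420) + x*(13*s^2 - 158*s + 289) - 36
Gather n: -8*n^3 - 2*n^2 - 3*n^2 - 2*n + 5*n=-8*n^3 - 5*n^2 + 3*n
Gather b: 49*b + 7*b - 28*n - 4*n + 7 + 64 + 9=56*b - 32*n + 80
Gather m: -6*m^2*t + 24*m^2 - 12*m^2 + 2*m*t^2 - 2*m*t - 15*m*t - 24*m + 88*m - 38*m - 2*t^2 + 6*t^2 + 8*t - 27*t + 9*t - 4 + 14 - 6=m^2*(12 - 6*t) + m*(2*t^2 - 17*t + 26) + 4*t^2 - 10*t + 4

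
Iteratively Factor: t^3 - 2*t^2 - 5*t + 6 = (t - 1)*(t^2 - t - 6) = (t - 1)*(t + 2)*(t - 3)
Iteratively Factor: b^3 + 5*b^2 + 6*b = (b + 2)*(b^2 + 3*b) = (b + 2)*(b + 3)*(b)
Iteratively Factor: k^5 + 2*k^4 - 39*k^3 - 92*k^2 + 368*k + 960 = (k - 4)*(k^4 + 6*k^3 - 15*k^2 - 152*k - 240) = (k - 4)*(k + 3)*(k^3 + 3*k^2 - 24*k - 80) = (k - 4)*(k + 3)*(k + 4)*(k^2 - k - 20) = (k - 5)*(k - 4)*(k + 3)*(k + 4)*(k + 4)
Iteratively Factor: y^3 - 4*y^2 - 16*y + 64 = (y + 4)*(y^2 - 8*y + 16) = (y - 4)*(y + 4)*(y - 4)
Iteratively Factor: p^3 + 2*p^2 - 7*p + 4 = (p - 1)*(p^2 + 3*p - 4) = (p - 1)^2*(p + 4)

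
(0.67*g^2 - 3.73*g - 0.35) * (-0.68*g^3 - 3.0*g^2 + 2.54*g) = -0.4556*g^5 + 0.5264*g^4 + 13.1298*g^3 - 8.4242*g^2 - 0.889*g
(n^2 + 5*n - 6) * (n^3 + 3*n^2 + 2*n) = n^5 + 8*n^4 + 11*n^3 - 8*n^2 - 12*n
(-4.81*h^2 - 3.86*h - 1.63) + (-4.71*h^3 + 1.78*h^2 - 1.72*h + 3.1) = -4.71*h^3 - 3.03*h^2 - 5.58*h + 1.47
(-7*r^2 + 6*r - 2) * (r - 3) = -7*r^3 + 27*r^2 - 20*r + 6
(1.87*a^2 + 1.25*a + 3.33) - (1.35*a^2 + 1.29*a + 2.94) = 0.52*a^2 - 0.04*a + 0.39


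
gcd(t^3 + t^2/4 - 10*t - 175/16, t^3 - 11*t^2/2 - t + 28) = t - 7/2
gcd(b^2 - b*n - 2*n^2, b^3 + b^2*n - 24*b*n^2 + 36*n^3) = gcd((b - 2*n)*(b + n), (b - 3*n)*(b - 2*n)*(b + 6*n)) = b - 2*n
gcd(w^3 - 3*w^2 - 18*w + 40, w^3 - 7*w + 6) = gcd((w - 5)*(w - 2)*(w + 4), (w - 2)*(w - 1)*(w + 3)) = w - 2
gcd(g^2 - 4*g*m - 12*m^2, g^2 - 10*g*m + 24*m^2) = g - 6*m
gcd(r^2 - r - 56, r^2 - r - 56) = r^2 - r - 56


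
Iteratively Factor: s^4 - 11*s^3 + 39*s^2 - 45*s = (s - 3)*(s^3 - 8*s^2 + 15*s) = (s - 3)^2*(s^2 - 5*s) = s*(s - 3)^2*(s - 5)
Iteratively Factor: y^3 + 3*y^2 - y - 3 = (y + 1)*(y^2 + 2*y - 3) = (y + 1)*(y + 3)*(y - 1)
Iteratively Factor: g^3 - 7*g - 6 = (g + 2)*(g^2 - 2*g - 3) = (g + 1)*(g + 2)*(g - 3)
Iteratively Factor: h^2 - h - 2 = (h + 1)*(h - 2)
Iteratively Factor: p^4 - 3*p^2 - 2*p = (p + 1)*(p^3 - p^2 - 2*p) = p*(p + 1)*(p^2 - p - 2) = p*(p - 2)*(p + 1)*(p + 1)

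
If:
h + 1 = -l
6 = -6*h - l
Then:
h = -1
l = 0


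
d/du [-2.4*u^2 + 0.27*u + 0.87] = 0.27 - 4.8*u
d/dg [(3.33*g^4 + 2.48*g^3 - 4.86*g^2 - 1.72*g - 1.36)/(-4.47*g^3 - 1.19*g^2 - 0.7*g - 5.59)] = (-14.8851*g^6 - 7.9254*g^5 - 31.6684*g^4 - 93.3076*g^3 - 58.472*g^2 + 51.098*g + 8.6628)/(19.9809*g^6 + 10.6386*g^5 + 7.6741*g^4 + 51.6406*g^3 + 13.7942*g^2 + 7.826*g + 31.2481)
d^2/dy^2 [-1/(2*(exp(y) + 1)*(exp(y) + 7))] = 2*(-exp(3*y) - 6*exp(2*y) - 9*exp(y) + 14)*exp(y)/(exp(6*y) + 24*exp(5*y) + 213*exp(4*y) + 848*exp(3*y) + 1491*exp(2*y) + 1176*exp(y) + 343)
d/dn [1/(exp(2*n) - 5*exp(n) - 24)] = (5 - 2*exp(n))*exp(n)/(-exp(2*n) + 5*exp(n) + 24)^2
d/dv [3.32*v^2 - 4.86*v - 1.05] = 6.64*v - 4.86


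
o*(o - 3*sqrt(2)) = o^2 - 3*sqrt(2)*o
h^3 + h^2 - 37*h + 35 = (h - 5)*(h - 1)*(h + 7)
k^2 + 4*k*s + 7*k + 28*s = (k + 7)*(k + 4*s)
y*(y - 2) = y^2 - 2*y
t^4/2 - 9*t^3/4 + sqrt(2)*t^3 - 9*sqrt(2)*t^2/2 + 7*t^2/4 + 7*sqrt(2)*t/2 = t*(t/2 + sqrt(2))*(t - 7/2)*(t - 1)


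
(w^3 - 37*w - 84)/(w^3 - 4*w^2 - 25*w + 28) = (w + 3)/(w - 1)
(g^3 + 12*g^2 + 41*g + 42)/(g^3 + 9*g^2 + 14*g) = (g + 3)/g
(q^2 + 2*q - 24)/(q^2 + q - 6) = (q^2 + 2*q - 24)/(q^2 + q - 6)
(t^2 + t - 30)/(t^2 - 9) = (t^2 + t - 30)/(t^2 - 9)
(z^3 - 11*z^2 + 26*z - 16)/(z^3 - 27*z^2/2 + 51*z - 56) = 2*(z - 1)/(2*z - 7)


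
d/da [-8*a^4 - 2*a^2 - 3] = -32*a^3 - 4*a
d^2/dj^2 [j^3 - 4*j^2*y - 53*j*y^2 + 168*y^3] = 6*j - 8*y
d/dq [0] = 0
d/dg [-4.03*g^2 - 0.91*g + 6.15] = -8.06*g - 0.91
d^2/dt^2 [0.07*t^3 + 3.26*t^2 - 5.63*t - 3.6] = 0.42*t + 6.52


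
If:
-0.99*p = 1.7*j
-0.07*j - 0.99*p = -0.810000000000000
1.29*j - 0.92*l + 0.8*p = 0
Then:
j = -0.50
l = 0.05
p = 0.85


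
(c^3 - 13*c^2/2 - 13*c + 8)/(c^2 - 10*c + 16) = (c^2 + 3*c/2 - 1)/(c - 2)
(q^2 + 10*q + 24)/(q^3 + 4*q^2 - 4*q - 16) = (q + 6)/(q^2 - 4)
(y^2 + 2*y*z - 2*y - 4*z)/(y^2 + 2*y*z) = (y - 2)/y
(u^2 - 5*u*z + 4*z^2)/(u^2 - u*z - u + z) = (u - 4*z)/(u - 1)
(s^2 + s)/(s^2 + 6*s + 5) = s/(s + 5)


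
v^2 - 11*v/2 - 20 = (v - 8)*(v + 5/2)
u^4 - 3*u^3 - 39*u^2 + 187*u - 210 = (u - 5)*(u - 3)*(u - 2)*(u + 7)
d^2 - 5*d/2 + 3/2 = (d - 3/2)*(d - 1)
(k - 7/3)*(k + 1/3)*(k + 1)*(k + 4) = k^4 + 3*k^3 - 61*k^2/9 - 107*k/9 - 28/9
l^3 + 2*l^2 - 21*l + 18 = (l - 3)*(l - 1)*(l + 6)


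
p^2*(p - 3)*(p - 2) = p^4 - 5*p^3 + 6*p^2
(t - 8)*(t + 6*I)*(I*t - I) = I*t^3 - 6*t^2 - 9*I*t^2 + 54*t + 8*I*t - 48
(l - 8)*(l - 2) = l^2 - 10*l + 16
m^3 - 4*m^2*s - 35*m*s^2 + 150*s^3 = (m - 5*s)^2*(m + 6*s)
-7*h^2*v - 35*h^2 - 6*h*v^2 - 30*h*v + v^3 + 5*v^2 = (-7*h + v)*(h + v)*(v + 5)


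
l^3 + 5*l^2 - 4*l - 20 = (l - 2)*(l + 2)*(l + 5)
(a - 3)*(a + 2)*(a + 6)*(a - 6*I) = a^4 + 5*a^3 - 6*I*a^3 - 12*a^2 - 30*I*a^2 - 36*a + 72*I*a + 216*I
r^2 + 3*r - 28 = (r - 4)*(r + 7)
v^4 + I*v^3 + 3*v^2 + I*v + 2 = (v - I)^2*(v + I)*(v + 2*I)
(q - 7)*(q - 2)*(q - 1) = q^3 - 10*q^2 + 23*q - 14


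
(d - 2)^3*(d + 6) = d^4 - 24*d^2 + 64*d - 48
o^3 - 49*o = o*(o - 7)*(o + 7)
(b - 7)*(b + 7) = b^2 - 49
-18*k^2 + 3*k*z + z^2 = (-3*k + z)*(6*k + z)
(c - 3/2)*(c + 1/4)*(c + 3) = c^3 + 7*c^2/4 - 33*c/8 - 9/8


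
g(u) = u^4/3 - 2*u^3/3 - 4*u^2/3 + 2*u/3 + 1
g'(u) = 4*u^3/3 - 2*u^2 - 8*u/3 + 2/3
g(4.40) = 46.27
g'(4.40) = 63.79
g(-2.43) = 12.70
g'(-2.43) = -23.80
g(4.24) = 36.77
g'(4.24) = 55.04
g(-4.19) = 126.58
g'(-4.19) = -121.35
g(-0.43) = 0.53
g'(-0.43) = 1.34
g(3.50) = 8.44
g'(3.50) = 24.00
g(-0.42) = 0.54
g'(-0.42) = 1.34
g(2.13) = -3.21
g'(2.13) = -1.20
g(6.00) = 245.00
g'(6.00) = 200.67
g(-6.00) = 525.00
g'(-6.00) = -343.33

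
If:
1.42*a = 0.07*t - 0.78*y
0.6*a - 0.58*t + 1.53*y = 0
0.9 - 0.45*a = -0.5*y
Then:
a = 0.57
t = -2.81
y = -1.29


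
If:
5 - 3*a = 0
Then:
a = 5/3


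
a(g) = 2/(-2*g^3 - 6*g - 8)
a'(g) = 2*(6*g^2 + 6)/(-2*g^3 - 6*g - 8)^2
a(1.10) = -0.12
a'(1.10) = 0.09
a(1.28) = -0.10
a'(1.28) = 0.08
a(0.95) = -0.13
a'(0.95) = 0.10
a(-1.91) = 0.11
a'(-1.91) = 0.18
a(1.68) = -0.07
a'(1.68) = 0.06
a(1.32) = -0.10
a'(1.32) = 0.08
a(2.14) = -0.05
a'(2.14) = 0.04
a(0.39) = -0.19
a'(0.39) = 0.13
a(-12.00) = 0.00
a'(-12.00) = 0.00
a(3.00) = -0.02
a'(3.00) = 0.02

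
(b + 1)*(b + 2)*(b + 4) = b^3 + 7*b^2 + 14*b + 8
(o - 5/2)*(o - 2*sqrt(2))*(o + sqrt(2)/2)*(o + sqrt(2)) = o^4 - 5*o^3/2 - sqrt(2)*o^3/2 - 5*o^2 + 5*sqrt(2)*o^2/4 - 2*sqrt(2)*o + 25*o/2 + 5*sqrt(2)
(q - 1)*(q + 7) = q^2 + 6*q - 7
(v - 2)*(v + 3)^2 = v^3 + 4*v^2 - 3*v - 18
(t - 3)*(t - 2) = t^2 - 5*t + 6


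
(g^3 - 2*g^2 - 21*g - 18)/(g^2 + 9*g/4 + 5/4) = 4*(g^2 - 3*g - 18)/(4*g + 5)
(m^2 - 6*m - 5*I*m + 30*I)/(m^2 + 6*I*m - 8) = (m^2 - 6*m - 5*I*m + 30*I)/(m^2 + 6*I*m - 8)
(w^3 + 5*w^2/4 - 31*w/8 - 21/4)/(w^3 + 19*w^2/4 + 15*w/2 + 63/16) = 2*(w - 2)/(2*w + 3)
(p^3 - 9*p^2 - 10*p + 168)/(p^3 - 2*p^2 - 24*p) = (p - 7)/p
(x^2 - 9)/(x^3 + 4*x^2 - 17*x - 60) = (x - 3)/(x^2 + x - 20)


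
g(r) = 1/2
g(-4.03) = 0.50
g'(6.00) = 0.00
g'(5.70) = 0.00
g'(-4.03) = 0.00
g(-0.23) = 0.50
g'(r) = 0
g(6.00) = 0.50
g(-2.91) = 0.50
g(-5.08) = 0.50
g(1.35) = 0.50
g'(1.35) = 0.00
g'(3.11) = 0.00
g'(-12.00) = 0.00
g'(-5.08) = 0.00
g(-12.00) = 0.50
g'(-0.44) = 0.00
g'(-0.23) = 0.00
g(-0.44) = 0.50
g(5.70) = 0.50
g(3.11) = 0.50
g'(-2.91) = 0.00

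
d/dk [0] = 0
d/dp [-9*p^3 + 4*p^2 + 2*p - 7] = -27*p^2 + 8*p + 2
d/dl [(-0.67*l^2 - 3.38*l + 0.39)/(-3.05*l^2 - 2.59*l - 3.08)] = (-8.5737*l^2 + 6.5062*l + 11.4205)/(9.3025*l^4 + 15.799*l^3 + 25.4961*l^2 + 15.9544*l + 9.4864)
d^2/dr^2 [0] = 0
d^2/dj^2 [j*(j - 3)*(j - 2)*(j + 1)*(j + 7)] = 20*j^3 + 36*j^2 - 162*j + 26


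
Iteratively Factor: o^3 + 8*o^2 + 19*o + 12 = (o + 4)*(o^2 + 4*o + 3) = (o + 3)*(o + 4)*(o + 1)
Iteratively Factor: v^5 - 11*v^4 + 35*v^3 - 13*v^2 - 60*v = (v - 5)*(v^4 - 6*v^3 + 5*v^2 + 12*v) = (v - 5)*(v - 4)*(v^3 - 2*v^2 - 3*v) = (v - 5)*(v - 4)*(v - 3)*(v^2 + v) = (v - 5)*(v - 4)*(v - 3)*(v + 1)*(v)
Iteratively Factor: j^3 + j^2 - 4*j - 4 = (j + 2)*(j^2 - j - 2) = (j - 2)*(j + 2)*(j + 1)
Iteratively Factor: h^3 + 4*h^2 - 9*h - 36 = (h + 4)*(h^2 - 9) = (h + 3)*(h + 4)*(h - 3)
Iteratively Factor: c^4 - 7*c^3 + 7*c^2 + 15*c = (c)*(c^3 - 7*c^2 + 7*c + 15) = c*(c + 1)*(c^2 - 8*c + 15) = c*(c - 3)*(c + 1)*(c - 5)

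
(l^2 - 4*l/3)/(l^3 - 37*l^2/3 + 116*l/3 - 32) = l/(l^2 - 11*l + 24)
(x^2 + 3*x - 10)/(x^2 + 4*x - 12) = (x + 5)/(x + 6)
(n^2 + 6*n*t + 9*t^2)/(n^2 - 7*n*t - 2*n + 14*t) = (n^2 + 6*n*t + 9*t^2)/(n^2 - 7*n*t - 2*n + 14*t)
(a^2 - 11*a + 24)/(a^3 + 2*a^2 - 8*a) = (a^2 - 11*a + 24)/(a*(a^2 + 2*a - 8))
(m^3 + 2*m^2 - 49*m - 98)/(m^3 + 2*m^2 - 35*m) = (m^2 - 5*m - 14)/(m*(m - 5))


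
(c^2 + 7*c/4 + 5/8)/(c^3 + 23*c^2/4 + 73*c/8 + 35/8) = (2*c + 1)/(2*c^2 + 9*c + 7)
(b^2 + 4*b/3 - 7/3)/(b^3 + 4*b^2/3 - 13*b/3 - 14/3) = (b - 1)/(b^2 - b - 2)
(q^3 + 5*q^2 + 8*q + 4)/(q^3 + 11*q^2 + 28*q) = (q^3 + 5*q^2 + 8*q + 4)/(q*(q^2 + 11*q + 28))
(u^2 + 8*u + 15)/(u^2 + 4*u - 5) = (u + 3)/(u - 1)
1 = 1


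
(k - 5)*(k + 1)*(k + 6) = k^3 + 2*k^2 - 29*k - 30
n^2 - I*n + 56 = (n - 8*I)*(n + 7*I)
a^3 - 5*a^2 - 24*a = a*(a - 8)*(a + 3)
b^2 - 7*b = b*(b - 7)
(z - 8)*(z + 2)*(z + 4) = z^3 - 2*z^2 - 40*z - 64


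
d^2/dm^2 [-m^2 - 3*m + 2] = -2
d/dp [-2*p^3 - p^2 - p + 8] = -6*p^2 - 2*p - 1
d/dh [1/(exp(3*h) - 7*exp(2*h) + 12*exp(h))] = (-3*exp(2*h) + 14*exp(h) - 12)*exp(-h)/(exp(2*h) - 7*exp(h) + 12)^2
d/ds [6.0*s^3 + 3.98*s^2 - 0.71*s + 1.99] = 18.0*s^2 + 7.96*s - 0.71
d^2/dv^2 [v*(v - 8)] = 2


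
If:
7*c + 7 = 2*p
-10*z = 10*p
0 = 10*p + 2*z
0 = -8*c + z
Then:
No Solution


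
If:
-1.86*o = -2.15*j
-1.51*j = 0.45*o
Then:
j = 0.00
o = 0.00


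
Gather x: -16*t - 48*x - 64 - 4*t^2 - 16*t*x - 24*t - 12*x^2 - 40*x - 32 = -4*t^2 - 40*t - 12*x^2 + x*(-16*t - 88) - 96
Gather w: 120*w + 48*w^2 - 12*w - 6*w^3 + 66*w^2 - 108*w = -6*w^3 + 114*w^2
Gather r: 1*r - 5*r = -4*r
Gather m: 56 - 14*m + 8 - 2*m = 64 - 16*m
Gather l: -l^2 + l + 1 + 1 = -l^2 + l + 2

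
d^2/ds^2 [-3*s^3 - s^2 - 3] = -18*s - 2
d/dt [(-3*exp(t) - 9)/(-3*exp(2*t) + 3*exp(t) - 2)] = (-9*exp(2*t) - 54*exp(t) + 33)*exp(t)/(9*exp(4*t) - 18*exp(3*t) + 21*exp(2*t) - 12*exp(t) + 4)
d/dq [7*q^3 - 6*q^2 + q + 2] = 21*q^2 - 12*q + 1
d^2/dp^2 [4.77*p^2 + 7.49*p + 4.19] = 9.54000000000000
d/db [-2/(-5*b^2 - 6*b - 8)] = 4*(-5*b - 3)/(5*b^2 + 6*b + 8)^2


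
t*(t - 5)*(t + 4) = t^3 - t^2 - 20*t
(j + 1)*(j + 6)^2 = j^3 + 13*j^2 + 48*j + 36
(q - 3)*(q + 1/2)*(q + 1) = q^3 - 3*q^2/2 - 4*q - 3/2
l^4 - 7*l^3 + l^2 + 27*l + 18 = (l - 6)*(l - 3)*(l + 1)^2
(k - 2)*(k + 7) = k^2 + 5*k - 14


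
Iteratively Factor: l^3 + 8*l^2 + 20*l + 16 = (l + 2)*(l^2 + 6*l + 8) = (l + 2)^2*(l + 4)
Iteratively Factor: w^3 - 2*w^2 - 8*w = (w - 4)*(w^2 + 2*w) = (w - 4)*(w + 2)*(w)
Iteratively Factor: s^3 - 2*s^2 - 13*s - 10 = (s + 2)*(s^2 - 4*s - 5) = (s + 1)*(s + 2)*(s - 5)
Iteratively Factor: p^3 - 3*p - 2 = (p + 1)*(p^2 - p - 2) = (p + 1)^2*(p - 2)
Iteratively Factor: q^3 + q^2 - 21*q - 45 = (q + 3)*(q^2 - 2*q - 15) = (q - 5)*(q + 3)*(q + 3)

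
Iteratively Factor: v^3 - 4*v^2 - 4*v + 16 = (v - 2)*(v^2 - 2*v - 8) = (v - 4)*(v - 2)*(v + 2)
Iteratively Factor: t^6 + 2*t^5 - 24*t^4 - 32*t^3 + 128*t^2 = (t - 4)*(t^5 + 6*t^4 - 32*t^2) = t*(t - 4)*(t^4 + 6*t^3 - 32*t) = t*(t - 4)*(t + 4)*(t^3 + 2*t^2 - 8*t) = t*(t - 4)*(t + 4)^2*(t^2 - 2*t) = t^2*(t - 4)*(t + 4)^2*(t - 2)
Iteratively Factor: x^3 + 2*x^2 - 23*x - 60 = (x - 5)*(x^2 + 7*x + 12) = (x - 5)*(x + 3)*(x + 4)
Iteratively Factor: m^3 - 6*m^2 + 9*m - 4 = (m - 1)*(m^2 - 5*m + 4) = (m - 4)*(m - 1)*(m - 1)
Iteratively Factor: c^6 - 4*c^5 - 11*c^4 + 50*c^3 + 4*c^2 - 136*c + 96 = (c + 3)*(c^5 - 7*c^4 + 10*c^3 + 20*c^2 - 56*c + 32) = (c - 4)*(c + 3)*(c^4 - 3*c^3 - 2*c^2 + 12*c - 8) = (c - 4)*(c - 2)*(c + 3)*(c^3 - c^2 - 4*c + 4) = (c - 4)*(c - 2)*(c - 1)*(c + 3)*(c^2 - 4) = (c - 4)*(c - 2)*(c - 1)*(c + 2)*(c + 3)*(c - 2)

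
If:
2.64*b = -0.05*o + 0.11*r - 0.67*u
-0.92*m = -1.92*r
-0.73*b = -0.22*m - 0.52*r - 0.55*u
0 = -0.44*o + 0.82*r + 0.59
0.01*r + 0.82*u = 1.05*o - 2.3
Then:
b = 0.08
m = 0.60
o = 1.88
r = 0.29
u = -0.41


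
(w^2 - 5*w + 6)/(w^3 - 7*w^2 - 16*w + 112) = (w^2 - 5*w + 6)/(w^3 - 7*w^2 - 16*w + 112)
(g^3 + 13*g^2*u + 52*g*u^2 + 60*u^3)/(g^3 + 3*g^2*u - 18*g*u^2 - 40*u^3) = (-g - 6*u)/(-g + 4*u)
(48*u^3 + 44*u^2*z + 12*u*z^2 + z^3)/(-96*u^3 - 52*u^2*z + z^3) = (4*u + z)/(-8*u + z)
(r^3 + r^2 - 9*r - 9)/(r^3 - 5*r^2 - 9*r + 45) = (r + 1)/(r - 5)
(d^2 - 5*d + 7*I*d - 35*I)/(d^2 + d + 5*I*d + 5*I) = (d^2 + d*(-5 + 7*I) - 35*I)/(d^2 + d*(1 + 5*I) + 5*I)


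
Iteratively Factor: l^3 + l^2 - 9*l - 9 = (l + 1)*(l^2 - 9) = (l + 1)*(l + 3)*(l - 3)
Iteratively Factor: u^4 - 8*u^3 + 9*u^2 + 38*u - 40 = (u + 2)*(u^3 - 10*u^2 + 29*u - 20) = (u - 4)*(u + 2)*(u^2 - 6*u + 5) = (u - 5)*(u - 4)*(u + 2)*(u - 1)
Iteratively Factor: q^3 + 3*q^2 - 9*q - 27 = (q + 3)*(q^2 - 9) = (q + 3)^2*(q - 3)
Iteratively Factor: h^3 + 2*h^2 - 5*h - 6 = (h + 3)*(h^2 - h - 2) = (h + 1)*(h + 3)*(h - 2)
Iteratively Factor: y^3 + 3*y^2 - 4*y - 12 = (y - 2)*(y^2 + 5*y + 6) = (y - 2)*(y + 3)*(y + 2)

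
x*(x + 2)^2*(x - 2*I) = x^4 + 4*x^3 - 2*I*x^3 + 4*x^2 - 8*I*x^2 - 8*I*x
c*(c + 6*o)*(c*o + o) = c^3*o + 6*c^2*o^2 + c^2*o + 6*c*o^2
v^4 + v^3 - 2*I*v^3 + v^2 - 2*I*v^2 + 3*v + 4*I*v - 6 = (v - 1)*(v + 2)*(v - 3*I)*(v + I)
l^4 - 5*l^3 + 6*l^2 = l^2*(l - 3)*(l - 2)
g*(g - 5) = g^2 - 5*g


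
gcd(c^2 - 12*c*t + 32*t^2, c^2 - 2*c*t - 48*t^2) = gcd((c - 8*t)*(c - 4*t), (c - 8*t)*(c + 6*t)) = -c + 8*t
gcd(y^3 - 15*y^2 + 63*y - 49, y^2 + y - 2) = y - 1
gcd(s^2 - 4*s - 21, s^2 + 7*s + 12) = s + 3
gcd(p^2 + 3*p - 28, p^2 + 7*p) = p + 7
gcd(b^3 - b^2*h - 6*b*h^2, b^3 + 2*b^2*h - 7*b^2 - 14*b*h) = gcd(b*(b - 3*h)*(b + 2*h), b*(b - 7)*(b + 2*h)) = b^2 + 2*b*h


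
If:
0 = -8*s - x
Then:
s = -x/8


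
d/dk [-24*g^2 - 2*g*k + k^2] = -2*g + 2*k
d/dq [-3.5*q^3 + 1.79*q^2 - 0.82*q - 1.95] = -10.5*q^2 + 3.58*q - 0.82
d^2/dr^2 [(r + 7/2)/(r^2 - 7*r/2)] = 2*(-12*r^2*(2*r - 7) + (2*r + 7)*(4*r - 7)^2)/(r^3*(2*r - 7)^3)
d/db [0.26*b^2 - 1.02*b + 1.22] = 0.52*b - 1.02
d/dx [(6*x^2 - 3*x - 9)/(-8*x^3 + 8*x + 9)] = 3*((4*x - 1)*(-8*x^3 + 8*x + 9) - 8*(3*x^2 - 1)*(-2*x^2 + x + 3))/(-8*x^3 + 8*x + 9)^2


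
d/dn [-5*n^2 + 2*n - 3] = 2 - 10*n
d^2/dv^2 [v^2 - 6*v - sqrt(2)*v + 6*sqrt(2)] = 2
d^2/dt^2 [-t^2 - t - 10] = -2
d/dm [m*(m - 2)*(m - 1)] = 3*m^2 - 6*m + 2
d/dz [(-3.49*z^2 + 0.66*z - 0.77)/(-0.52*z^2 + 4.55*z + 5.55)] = (-15.5363*z^2 - 39.5398*z + 7.1665)/(0.2704*z^4 - 4.732*z^3 + 14.9305*z^2 + 50.505*z + 30.8025)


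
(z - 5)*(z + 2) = z^2 - 3*z - 10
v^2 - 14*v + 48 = (v - 8)*(v - 6)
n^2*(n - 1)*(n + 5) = n^4 + 4*n^3 - 5*n^2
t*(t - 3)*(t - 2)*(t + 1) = t^4 - 4*t^3 + t^2 + 6*t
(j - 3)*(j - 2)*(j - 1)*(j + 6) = j^4 - 25*j^2 + 60*j - 36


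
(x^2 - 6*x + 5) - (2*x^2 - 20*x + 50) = -x^2 + 14*x - 45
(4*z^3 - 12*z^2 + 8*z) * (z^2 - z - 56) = 4*z^5 - 16*z^4 - 204*z^3 + 664*z^2 - 448*z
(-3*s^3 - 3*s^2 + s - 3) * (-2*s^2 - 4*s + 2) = 6*s^5 + 18*s^4 + 4*s^3 - 4*s^2 + 14*s - 6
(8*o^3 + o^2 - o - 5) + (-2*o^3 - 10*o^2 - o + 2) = 6*o^3 - 9*o^2 - 2*o - 3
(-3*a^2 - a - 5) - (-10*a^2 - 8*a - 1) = 7*a^2 + 7*a - 4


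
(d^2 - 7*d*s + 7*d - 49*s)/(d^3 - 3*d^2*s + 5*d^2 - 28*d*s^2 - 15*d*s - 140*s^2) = (d + 7)/(d^2 + 4*d*s + 5*d + 20*s)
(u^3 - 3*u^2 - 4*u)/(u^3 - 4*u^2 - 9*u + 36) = u*(u + 1)/(u^2 - 9)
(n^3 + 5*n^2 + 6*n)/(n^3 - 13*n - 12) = n*(n + 2)/(n^2 - 3*n - 4)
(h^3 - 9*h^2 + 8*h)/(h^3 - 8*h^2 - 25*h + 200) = h*(h - 1)/(h^2 - 25)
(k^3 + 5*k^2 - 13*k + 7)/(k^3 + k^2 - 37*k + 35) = (k - 1)/(k - 5)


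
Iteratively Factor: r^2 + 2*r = (r + 2)*(r)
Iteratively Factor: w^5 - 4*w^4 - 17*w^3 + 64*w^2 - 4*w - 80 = (w - 2)*(w^4 - 2*w^3 - 21*w^2 + 22*w + 40) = (w - 2)*(w + 1)*(w^3 - 3*w^2 - 18*w + 40) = (w - 2)^2*(w + 1)*(w^2 - w - 20) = (w - 2)^2*(w + 1)*(w + 4)*(w - 5)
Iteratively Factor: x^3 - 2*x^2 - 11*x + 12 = (x + 3)*(x^2 - 5*x + 4) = (x - 1)*(x + 3)*(x - 4)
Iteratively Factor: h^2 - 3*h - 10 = (h + 2)*(h - 5)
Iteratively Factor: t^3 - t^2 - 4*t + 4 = (t + 2)*(t^2 - 3*t + 2) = (t - 1)*(t + 2)*(t - 2)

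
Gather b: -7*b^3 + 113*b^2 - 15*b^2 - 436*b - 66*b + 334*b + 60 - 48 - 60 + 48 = -7*b^3 + 98*b^2 - 168*b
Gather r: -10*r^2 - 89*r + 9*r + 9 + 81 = -10*r^2 - 80*r + 90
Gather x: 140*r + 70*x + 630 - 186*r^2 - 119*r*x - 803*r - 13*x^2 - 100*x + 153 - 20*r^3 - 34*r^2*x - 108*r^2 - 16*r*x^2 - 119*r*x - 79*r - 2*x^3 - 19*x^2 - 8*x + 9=-20*r^3 - 294*r^2 - 742*r - 2*x^3 + x^2*(-16*r - 32) + x*(-34*r^2 - 238*r - 38) + 792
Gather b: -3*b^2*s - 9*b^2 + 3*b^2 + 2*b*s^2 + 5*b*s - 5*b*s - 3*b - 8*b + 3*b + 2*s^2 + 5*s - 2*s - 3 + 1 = b^2*(-3*s - 6) + b*(2*s^2 - 8) + 2*s^2 + 3*s - 2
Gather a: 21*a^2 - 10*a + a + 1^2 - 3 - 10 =21*a^2 - 9*a - 12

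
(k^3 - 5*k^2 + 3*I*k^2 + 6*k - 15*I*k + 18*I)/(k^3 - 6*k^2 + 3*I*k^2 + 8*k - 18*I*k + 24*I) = (k - 3)/(k - 4)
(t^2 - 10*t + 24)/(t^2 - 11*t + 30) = (t - 4)/(t - 5)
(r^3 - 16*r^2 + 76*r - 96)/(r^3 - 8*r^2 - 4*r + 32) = (r - 6)/(r + 2)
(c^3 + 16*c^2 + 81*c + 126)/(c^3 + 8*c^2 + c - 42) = (c + 6)/(c - 2)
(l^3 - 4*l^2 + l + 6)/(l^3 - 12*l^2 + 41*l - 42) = (l + 1)/(l - 7)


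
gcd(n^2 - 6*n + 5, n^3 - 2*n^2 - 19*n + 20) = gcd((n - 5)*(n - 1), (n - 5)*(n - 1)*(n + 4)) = n^2 - 6*n + 5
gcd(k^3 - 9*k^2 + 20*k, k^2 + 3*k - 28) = k - 4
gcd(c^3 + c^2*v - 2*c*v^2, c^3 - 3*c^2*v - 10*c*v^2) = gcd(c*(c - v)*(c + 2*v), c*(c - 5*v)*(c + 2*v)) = c^2 + 2*c*v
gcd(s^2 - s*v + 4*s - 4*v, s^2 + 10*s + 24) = s + 4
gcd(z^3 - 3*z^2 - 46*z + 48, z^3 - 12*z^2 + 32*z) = z - 8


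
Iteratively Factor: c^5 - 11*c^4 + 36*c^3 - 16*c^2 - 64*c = (c + 1)*(c^4 - 12*c^3 + 48*c^2 - 64*c) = (c - 4)*(c + 1)*(c^3 - 8*c^2 + 16*c) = (c - 4)^2*(c + 1)*(c^2 - 4*c) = (c - 4)^3*(c + 1)*(c)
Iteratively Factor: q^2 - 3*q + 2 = (q - 1)*(q - 2)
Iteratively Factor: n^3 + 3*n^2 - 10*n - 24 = (n + 2)*(n^2 + n - 12) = (n - 3)*(n + 2)*(n + 4)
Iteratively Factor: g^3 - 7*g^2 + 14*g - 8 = (g - 4)*(g^2 - 3*g + 2) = (g - 4)*(g - 2)*(g - 1)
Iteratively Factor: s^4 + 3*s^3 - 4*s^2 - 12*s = (s + 2)*(s^3 + s^2 - 6*s) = s*(s + 2)*(s^2 + s - 6) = s*(s + 2)*(s + 3)*(s - 2)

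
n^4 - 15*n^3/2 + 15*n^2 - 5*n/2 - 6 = (n - 4)*(n - 3)*(n - 1)*(n + 1/2)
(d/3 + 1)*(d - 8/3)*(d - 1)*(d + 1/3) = d^4/3 - d^3/9 - 77*d^2/27 + 47*d/27 + 8/9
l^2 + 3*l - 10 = (l - 2)*(l + 5)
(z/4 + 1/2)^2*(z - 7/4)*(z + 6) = z^4/16 + 33*z^3/64 + 21*z^2/32 - 25*z/16 - 21/8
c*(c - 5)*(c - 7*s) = c^3 - 7*c^2*s - 5*c^2 + 35*c*s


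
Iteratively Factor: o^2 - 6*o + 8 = (o - 2)*(o - 4)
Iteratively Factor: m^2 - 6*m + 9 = (m - 3)*(m - 3)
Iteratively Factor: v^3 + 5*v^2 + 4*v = (v)*(v^2 + 5*v + 4) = v*(v + 1)*(v + 4)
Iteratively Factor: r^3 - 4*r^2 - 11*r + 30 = (r - 2)*(r^2 - 2*r - 15) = (r - 5)*(r - 2)*(r + 3)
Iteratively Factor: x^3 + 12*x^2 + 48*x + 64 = (x + 4)*(x^2 + 8*x + 16) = (x + 4)^2*(x + 4)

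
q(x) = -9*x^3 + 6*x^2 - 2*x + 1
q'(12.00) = -3746.00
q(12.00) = -14711.00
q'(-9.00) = -2297.00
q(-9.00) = 7066.00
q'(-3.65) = -405.51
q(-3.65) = 525.88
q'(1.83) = -70.46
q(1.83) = -37.72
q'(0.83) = -10.64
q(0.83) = -1.67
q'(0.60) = -4.52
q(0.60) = 0.02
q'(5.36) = -713.38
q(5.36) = -1223.26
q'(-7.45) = -1589.97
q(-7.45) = 4070.36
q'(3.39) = -271.61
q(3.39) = -287.45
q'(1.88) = -74.87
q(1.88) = -41.36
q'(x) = -27*x^2 + 12*x - 2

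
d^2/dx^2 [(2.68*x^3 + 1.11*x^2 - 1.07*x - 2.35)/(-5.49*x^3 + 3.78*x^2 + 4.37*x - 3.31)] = (2.27373675443232e-13*x^7 - 178.142814*x^6 - 192.280662*x^5 + 1141.347942*x^4 - 548.724176*x^3 - 220.874298*x^2 - 119.159862*x + 155.192806)/(165.469149*x^9 - 341.788734*x^8 - 159.806763*x^7 + 789.403725*x^6 - 284.933673*x^5 - 551.142252*x^4 + 425.05291*x^3 + 65.390043*x^2 - 143.634471*x + 36.264691)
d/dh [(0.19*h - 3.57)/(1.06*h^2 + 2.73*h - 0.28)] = (-0.2014*h^2 + 7.5684*h + 9.6929)/(1.1236*h^4 + 5.7876*h^3 + 6.8593*h^2 - 1.5288*h + 0.0784)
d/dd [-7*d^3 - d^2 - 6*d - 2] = -21*d^2 - 2*d - 6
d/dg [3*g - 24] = 3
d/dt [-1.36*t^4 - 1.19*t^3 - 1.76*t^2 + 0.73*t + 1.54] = -5.44*t^3 - 3.57*t^2 - 3.52*t + 0.73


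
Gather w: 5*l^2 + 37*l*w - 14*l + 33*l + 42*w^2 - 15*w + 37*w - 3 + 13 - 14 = 5*l^2 + 19*l + 42*w^2 + w*(37*l + 22) - 4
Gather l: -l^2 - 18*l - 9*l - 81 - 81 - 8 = -l^2 - 27*l - 170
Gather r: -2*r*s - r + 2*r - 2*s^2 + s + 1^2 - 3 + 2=r*(1 - 2*s) - 2*s^2 + s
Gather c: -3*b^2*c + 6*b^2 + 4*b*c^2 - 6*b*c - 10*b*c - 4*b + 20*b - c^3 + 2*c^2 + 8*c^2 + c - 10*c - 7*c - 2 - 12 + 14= 6*b^2 + 16*b - c^3 + c^2*(4*b + 10) + c*(-3*b^2 - 16*b - 16)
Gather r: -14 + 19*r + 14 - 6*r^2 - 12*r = -6*r^2 + 7*r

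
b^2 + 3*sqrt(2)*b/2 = b*(b + 3*sqrt(2)/2)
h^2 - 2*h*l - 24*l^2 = (h - 6*l)*(h + 4*l)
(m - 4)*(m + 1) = m^2 - 3*m - 4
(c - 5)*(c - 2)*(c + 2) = c^3 - 5*c^2 - 4*c + 20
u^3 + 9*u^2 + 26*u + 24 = (u + 2)*(u + 3)*(u + 4)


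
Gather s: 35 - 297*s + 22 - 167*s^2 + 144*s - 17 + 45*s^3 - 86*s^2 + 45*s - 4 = 45*s^3 - 253*s^2 - 108*s + 36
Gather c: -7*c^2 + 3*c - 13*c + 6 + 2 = -7*c^2 - 10*c + 8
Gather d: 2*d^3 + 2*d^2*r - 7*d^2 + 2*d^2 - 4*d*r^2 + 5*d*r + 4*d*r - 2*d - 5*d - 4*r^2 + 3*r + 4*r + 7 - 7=2*d^3 + d^2*(2*r - 5) + d*(-4*r^2 + 9*r - 7) - 4*r^2 + 7*r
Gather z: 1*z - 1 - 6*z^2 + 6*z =-6*z^2 + 7*z - 1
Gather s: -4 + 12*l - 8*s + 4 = 12*l - 8*s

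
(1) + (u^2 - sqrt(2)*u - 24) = u^2 - sqrt(2)*u - 23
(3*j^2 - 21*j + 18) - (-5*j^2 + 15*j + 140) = 8*j^2 - 36*j - 122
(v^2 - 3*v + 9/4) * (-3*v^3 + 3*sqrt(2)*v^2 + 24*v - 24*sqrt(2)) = -3*v^5 + 3*sqrt(2)*v^4 + 9*v^4 - 9*sqrt(2)*v^3 + 69*v^3/4 - 72*v^2 - 69*sqrt(2)*v^2/4 + 54*v + 72*sqrt(2)*v - 54*sqrt(2)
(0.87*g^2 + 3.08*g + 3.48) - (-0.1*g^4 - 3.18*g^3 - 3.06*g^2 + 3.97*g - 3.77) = 0.1*g^4 + 3.18*g^3 + 3.93*g^2 - 0.89*g + 7.25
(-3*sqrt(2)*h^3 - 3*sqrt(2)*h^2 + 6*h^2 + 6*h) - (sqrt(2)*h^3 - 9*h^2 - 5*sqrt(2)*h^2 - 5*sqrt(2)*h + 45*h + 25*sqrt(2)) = -4*sqrt(2)*h^3 + 2*sqrt(2)*h^2 + 15*h^2 - 39*h + 5*sqrt(2)*h - 25*sqrt(2)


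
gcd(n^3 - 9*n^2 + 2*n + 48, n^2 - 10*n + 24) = 1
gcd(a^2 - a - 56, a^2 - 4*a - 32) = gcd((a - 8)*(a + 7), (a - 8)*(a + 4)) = a - 8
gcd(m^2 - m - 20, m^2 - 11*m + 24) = 1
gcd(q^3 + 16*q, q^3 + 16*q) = q^3 + 16*q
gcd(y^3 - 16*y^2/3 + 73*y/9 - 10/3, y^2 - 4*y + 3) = y - 3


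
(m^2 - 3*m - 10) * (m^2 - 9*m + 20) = m^4 - 12*m^3 + 37*m^2 + 30*m - 200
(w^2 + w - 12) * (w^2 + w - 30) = w^4 + 2*w^3 - 41*w^2 - 42*w + 360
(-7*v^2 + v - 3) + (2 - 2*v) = -7*v^2 - v - 1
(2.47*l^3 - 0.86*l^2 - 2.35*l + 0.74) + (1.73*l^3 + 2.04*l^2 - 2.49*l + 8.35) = 4.2*l^3 + 1.18*l^2 - 4.84*l + 9.09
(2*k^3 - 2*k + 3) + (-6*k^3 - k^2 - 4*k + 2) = -4*k^3 - k^2 - 6*k + 5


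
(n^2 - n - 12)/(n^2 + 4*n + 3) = (n - 4)/(n + 1)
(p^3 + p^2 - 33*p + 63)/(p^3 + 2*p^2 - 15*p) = (p^2 + 4*p - 21)/(p*(p + 5))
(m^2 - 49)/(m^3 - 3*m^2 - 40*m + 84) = (m + 7)/(m^2 + 4*m - 12)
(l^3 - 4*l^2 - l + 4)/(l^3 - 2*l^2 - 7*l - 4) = (l - 1)/(l + 1)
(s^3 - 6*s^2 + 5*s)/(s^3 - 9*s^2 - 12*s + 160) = s*(s - 1)/(s^2 - 4*s - 32)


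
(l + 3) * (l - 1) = l^2 + 2*l - 3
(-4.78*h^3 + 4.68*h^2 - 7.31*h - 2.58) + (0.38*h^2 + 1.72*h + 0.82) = -4.78*h^3 + 5.06*h^2 - 5.59*h - 1.76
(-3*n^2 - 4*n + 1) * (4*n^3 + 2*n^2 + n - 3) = -12*n^5 - 22*n^4 - 7*n^3 + 7*n^2 + 13*n - 3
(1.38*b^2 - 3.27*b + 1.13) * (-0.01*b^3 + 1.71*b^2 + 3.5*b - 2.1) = -0.0138*b^5 + 2.3925*b^4 - 0.773000000000001*b^3 - 12.4107*b^2 + 10.822*b - 2.373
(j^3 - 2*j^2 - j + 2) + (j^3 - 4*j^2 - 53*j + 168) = 2*j^3 - 6*j^2 - 54*j + 170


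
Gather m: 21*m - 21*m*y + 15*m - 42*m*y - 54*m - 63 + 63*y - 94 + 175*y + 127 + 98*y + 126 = m*(-63*y - 18) + 336*y + 96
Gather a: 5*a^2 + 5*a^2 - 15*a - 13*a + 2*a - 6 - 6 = 10*a^2 - 26*a - 12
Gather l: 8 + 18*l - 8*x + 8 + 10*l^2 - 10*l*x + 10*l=10*l^2 + l*(28 - 10*x) - 8*x + 16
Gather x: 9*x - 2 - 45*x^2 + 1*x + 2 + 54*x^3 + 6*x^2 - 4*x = 54*x^3 - 39*x^2 + 6*x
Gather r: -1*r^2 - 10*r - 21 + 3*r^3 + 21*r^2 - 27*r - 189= 3*r^3 + 20*r^2 - 37*r - 210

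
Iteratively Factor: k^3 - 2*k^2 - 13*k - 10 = (k + 2)*(k^2 - 4*k - 5) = (k + 1)*(k + 2)*(k - 5)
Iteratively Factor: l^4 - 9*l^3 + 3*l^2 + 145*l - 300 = (l - 5)*(l^3 - 4*l^2 - 17*l + 60) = (l - 5)*(l - 3)*(l^2 - l - 20) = (l - 5)*(l - 3)*(l + 4)*(l - 5)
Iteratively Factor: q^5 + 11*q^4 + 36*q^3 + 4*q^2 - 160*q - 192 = (q + 4)*(q^4 + 7*q^3 + 8*q^2 - 28*q - 48) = (q - 2)*(q + 4)*(q^3 + 9*q^2 + 26*q + 24) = (q - 2)*(q + 3)*(q + 4)*(q^2 + 6*q + 8) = (q - 2)*(q + 2)*(q + 3)*(q + 4)*(q + 4)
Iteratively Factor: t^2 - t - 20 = (t - 5)*(t + 4)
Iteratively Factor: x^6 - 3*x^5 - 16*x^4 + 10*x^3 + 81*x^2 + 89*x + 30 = (x + 2)*(x^5 - 5*x^4 - 6*x^3 + 22*x^2 + 37*x + 15) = (x - 3)*(x + 2)*(x^4 - 2*x^3 - 12*x^2 - 14*x - 5) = (x - 3)*(x + 1)*(x + 2)*(x^3 - 3*x^2 - 9*x - 5) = (x - 5)*(x - 3)*(x + 1)*(x + 2)*(x^2 + 2*x + 1) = (x - 5)*(x - 3)*(x + 1)^2*(x + 2)*(x + 1)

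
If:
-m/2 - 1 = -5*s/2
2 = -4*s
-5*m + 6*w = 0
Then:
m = -9/2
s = -1/2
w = -15/4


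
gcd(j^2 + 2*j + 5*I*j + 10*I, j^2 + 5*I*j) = j + 5*I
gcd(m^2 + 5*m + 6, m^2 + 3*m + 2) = m + 2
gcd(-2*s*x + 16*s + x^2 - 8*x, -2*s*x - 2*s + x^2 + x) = -2*s + x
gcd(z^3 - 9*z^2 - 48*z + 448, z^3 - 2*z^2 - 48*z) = z - 8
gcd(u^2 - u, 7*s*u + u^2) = u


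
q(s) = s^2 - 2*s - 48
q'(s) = 2*s - 2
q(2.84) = -45.61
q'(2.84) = 3.68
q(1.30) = -48.91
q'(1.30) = 0.60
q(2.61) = -46.41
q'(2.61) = 3.22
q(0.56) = -48.81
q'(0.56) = -0.88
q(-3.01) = -32.92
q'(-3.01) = -8.02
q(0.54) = -48.79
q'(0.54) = -0.92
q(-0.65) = -46.28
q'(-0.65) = -3.30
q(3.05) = -44.80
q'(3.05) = 4.10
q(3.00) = -45.00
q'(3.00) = 4.00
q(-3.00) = -33.00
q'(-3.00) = -8.00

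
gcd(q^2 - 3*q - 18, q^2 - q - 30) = q - 6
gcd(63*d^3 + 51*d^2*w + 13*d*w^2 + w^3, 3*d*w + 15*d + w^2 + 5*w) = 3*d + w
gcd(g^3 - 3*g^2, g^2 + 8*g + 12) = 1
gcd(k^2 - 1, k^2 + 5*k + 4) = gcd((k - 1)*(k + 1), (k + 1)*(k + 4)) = k + 1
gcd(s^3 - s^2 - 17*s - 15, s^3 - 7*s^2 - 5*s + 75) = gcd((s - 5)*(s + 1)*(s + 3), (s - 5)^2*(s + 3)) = s^2 - 2*s - 15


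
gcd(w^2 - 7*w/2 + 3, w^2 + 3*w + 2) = 1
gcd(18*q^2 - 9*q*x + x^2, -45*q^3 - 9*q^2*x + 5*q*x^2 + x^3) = -3*q + x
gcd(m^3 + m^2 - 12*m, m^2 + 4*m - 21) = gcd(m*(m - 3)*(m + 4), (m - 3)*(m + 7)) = m - 3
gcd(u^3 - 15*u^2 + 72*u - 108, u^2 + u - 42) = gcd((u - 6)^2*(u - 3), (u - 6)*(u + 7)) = u - 6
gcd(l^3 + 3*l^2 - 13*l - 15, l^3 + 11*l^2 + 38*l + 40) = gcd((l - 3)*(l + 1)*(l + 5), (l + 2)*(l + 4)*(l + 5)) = l + 5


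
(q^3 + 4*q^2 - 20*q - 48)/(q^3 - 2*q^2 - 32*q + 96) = (q + 2)/(q - 4)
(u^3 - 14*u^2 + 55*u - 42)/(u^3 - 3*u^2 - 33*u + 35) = (u - 6)/(u + 5)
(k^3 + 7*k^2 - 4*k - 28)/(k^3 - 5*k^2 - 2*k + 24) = (k^2 + 5*k - 14)/(k^2 - 7*k + 12)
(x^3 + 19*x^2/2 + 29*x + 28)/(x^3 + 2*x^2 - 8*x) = (x^2 + 11*x/2 + 7)/(x*(x - 2))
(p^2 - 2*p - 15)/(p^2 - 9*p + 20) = (p + 3)/(p - 4)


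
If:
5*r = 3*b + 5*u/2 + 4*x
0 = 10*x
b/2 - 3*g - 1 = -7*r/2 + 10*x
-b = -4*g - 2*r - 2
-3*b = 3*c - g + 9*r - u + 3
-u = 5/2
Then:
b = 23/11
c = -5189/1320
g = 9/440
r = 1/220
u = -5/2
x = 0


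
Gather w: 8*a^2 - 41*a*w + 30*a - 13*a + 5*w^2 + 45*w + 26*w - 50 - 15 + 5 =8*a^2 + 17*a + 5*w^2 + w*(71 - 41*a) - 60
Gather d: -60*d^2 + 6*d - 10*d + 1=-60*d^2 - 4*d + 1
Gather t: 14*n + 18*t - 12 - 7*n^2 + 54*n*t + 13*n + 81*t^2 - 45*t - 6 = -7*n^2 + 27*n + 81*t^2 + t*(54*n - 27) - 18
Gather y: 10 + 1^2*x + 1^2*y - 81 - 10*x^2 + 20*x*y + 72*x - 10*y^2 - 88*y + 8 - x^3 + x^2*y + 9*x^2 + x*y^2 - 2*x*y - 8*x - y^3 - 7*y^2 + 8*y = -x^3 - x^2 + 65*x - y^3 + y^2*(x - 17) + y*(x^2 + 18*x - 79) - 63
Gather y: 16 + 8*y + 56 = 8*y + 72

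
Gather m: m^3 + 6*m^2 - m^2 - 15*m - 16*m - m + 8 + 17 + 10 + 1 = m^3 + 5*m^2 - 32*m + 36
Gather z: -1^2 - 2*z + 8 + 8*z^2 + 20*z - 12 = 8*z^2 + 18*z - 5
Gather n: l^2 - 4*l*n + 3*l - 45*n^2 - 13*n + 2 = l^2 + 3*l - 45*n^2 + n*(-4*l - 13) + 2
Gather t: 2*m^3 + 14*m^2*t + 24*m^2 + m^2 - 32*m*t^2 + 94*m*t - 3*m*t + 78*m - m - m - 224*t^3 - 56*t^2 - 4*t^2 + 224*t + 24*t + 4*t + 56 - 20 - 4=2*m^3 + 25*m^2 + 76*m - 224*t^3 + t^2*(-32*m - 60) + t*(14*m^2 + 91*m + 252) + 32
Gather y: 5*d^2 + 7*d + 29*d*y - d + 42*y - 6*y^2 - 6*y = 5*d^2 + 6*d - 6*y^2 + y*(29*d + 36)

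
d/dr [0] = 0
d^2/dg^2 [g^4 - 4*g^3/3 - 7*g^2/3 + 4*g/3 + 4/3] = 12*g^2 - 8*g - 14/3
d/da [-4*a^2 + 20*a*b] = -8*a + 20*b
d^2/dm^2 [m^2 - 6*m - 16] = 2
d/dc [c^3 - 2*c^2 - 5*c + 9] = 3*c^2 - 4*c - 5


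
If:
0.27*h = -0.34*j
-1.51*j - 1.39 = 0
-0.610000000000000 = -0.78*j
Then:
No Solution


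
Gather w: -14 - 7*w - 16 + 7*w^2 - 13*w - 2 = 7*w^2 - 20*w - 32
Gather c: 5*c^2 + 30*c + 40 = 5*c^2 + 30*c + 40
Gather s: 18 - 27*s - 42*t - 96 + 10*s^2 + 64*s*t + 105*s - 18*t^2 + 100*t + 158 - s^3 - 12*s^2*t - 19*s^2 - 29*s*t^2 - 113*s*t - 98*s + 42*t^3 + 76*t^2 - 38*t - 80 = -s^3 + s^2*(-12*t - 9) + s*(-29*t^2 - 49*t - 20) + 42*t^3 + 58*t^2 + 20*t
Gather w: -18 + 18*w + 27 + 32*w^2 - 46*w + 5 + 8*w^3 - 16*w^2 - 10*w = 8*w^3 + 16*w^2 - 38*w + 14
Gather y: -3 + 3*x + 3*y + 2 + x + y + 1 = 4*x + 4*y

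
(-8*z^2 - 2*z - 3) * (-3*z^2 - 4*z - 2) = 24*z^4 + 38*z^3 + 33*z^2 + 16*z + 6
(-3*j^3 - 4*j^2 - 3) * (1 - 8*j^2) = 24*j^5 + 32*j^4 - 3*j^3 + 20*j^2 - 3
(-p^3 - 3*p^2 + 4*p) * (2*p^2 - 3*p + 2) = -2*p^5 - 3*p^4 + 15*p^3 - 18*p^2 + 8*p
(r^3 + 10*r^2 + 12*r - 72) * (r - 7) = r^4 + 3*r^3 - 58*r^2 - 156*r + 504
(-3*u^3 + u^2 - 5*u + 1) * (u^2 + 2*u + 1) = -3*u^5 - 5*u^4 - 6*u^3 - 8*u^2 - 3*u + 1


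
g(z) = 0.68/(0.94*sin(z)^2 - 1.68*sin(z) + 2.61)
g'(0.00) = 0.17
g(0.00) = 0.26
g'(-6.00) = 0.15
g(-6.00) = 0.31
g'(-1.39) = 0.02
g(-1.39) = 0.13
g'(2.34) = -0.04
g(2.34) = 0.36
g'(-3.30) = -0.17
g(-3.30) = 0.29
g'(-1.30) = 0.02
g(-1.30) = 0.13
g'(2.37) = -0.05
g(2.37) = 0.36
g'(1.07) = 0.00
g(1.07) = 0.37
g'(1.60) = 0.00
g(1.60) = 0.36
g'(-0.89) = 0.07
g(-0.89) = 0.15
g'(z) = 0.68*(-1.88*sin(z)*cos(z) + 1.68*cos(z))/(0.94*sin(z)^2 - 1.68*sin(z) + 2.61)^2 = (1.1424 - 1.2784*sin(z))*cos(z)/(0.94*sin(z)^2 - 1.68*sin(z) + 2.61)^2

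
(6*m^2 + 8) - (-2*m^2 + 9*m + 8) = 8*m^2 - 9*m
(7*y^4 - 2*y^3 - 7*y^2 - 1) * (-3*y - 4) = -21*y^5 - 22*y^4 + 29*y^3 + 28*y^2 + 3*y + 4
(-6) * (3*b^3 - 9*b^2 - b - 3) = -18*b^3 + 54*b^2 + 6*b + 18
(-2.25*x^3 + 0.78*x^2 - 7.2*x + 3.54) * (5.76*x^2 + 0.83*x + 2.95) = -12.96*x^5 + 2.6253*x^4 - 47.4621*x^3 + 16.7154*x^2 - 18.3018*x + 10.443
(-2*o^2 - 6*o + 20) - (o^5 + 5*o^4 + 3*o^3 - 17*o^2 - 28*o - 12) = -o^5 - 5*o^4 - 3*o^3 + 15*o^2 + 22*o + 32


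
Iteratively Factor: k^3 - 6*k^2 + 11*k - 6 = (k - 1)*(k^2 - 5*k + 6) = (k - 2)*(k - 1)*(k - 3)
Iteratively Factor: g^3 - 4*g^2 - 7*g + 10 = (g + 2)*(g^2 - 6*g + 5) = (g - 5)*(g + 2)*(g - 1)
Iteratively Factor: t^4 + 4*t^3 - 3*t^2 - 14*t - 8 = (t - 2)*(t^3 + 6*t^2 + 9*t + 4) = (t - 2)*(t + 1)*(t^2 + 5*t + 4) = (t - 2)*(t + 1)*(t + 4)*(t + 1)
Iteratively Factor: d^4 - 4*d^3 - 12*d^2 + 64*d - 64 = (d + 4)*(d^3 - 8*d^2 + 20*d - 16) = (d - 2)*(d + 4)*(d^2 - 6*d + 8) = (d - 2)^2*(d + 4)*(d - 4)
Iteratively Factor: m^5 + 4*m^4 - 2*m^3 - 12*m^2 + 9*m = (m + 3)*(m^4 + m^3 - 5*m^2 + 3*m) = (m - 1)*(m + 3)*(m^3 + 2*m^2 - 3*m) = m*(m - 1)*(m + 3)*(m^2 + 2*m - 3) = m*(m - 1)*(m + 3)^2*(m - 1)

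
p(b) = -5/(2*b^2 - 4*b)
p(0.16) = 8.49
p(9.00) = -0.04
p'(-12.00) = 0.00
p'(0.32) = -11.76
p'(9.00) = 0.01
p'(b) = -5*(4 - 4*b)/(2*b^2 - 4*b)^2 = 5*(b - 1)/(b^2*(b - 2)^2)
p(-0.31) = -3.49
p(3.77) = -0.37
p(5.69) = -0.12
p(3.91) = -0.33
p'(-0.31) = -12.77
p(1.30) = 2.75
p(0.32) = 4.65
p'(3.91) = 0.26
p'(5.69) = 0.05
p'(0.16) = -48.46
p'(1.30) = 1.81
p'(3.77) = 0.31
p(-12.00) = -0.01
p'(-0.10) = -124.72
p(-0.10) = -11.90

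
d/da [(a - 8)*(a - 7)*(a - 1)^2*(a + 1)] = 5*a^4 - 64*a^3 + 210*a^2 - 80*a - 71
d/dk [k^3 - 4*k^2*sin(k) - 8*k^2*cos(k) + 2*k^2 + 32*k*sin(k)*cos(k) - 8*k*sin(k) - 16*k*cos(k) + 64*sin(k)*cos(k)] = 8*k^2*sin(k) - 4*k^2*cos(k) + 3*k^2 + 8*k*sin(k) - 24*k*cos(k) + 32*k*cos(2*k) + 4*k - 8*sin(k) + 16*sin(2*k) - 16*cos(k) + 64*cos(2*k)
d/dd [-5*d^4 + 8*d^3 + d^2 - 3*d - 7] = -20*d^3 + 24*d^2 + 2*d - 3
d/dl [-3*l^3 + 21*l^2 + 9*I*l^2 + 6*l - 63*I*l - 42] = -9*l^2 + l*(42 + 18*I) + 6 - 63*I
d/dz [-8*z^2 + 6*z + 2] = 6 - 16*z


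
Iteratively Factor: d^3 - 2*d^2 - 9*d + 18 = (d + 3)*(d^2 - 5*d + 6) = (d - 3)*(d + 3)*(d - 2)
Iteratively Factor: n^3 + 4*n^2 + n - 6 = (n + 3)*(n^2 + n - 2) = (n - 1)*(n + 3)*(n + 2)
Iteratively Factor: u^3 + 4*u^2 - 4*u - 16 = (u + 4)*(u^2 - 4) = (u - 2)*(u + 4)*(u + 2)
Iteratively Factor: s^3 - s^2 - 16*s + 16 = (s - 4)*(s^2 + 3*s - 4) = (s - 4)*(s + 4)*(s - 1)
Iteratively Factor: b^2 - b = (b)*(b - 1)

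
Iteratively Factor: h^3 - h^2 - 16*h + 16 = (h + 4)*(h^2 - 5*h + 4) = (h - 4)*(h + 4)*(h - 1)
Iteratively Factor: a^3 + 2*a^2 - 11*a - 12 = (a + 4)*(a^2 - 2*a - 3) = (a - 3)*(a + 4)*(a + 1)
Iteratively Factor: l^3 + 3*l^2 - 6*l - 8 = (l - 2)*(l^2 + 5*l + 4) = (l - 2)*(l + 4)*(l + 1)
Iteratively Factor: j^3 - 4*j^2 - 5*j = (j - 5)*(j^2 + j) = j*(j - 5)*(j + 1)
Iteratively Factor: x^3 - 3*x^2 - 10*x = (x + 2)*(x^2 - 5*x) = (x - 5)*(x + 2)*(x)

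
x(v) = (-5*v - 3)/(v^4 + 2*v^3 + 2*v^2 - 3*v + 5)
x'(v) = (-5*v - 3)*(-4*v^3 - 6*v^2 - 4*v + 3)/(v^4 + 2*v^3 + 2*v^2 - 3*v + 5)^2 - 5/(v^4 + 2*v^3 + 2*v^2 - 3*v + 5)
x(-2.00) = 0.37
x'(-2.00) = 0.11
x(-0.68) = 0.05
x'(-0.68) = -0.63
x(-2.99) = 0.20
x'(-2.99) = 0.15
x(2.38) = -0.22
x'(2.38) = 0.23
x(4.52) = -0.04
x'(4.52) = 0.02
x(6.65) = -0.01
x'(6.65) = 0.01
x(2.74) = -0.15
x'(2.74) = 0.14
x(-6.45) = 0.02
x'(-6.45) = 0.01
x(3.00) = -0.12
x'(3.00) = 0.11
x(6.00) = -0.02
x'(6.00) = 0.01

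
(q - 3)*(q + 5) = q^2 + 2*q - 15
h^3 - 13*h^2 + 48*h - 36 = (h - 6)^2*(h - 1)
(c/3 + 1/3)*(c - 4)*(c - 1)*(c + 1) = c^4/3 - c^3 - 5*c^2/3 + c + 4/3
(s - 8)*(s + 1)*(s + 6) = s^3 - s^2 - 50*s - 48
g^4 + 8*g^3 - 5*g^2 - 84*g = g*(g - 3)*(g + 4)*(g + 7)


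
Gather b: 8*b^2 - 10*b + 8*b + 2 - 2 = 8*b^2 - 2*b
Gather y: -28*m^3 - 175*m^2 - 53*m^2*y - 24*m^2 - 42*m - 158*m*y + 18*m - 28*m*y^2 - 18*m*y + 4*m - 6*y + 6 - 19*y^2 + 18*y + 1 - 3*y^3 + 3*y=-28*m^3 - 199*m^2 - 20*m - 3*y^3 + y^2*(-28*m - 19) + y*(-53*m^2 - 176*m + 15) + 7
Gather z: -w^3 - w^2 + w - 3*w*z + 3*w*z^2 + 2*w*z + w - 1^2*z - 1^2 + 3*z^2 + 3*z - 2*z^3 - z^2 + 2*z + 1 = -w^3 - w^2 + 2*w - 2*z^3 + z^2*(3*w + 2) + z*(4 - w)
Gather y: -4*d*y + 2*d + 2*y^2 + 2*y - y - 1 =2*d + 2*y^2 + y*(1 - 4*d) - 1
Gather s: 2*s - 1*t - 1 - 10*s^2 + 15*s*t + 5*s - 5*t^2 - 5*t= -10*s^2 + s*(15*t + 7) - 5*t^2 - 6*t - 1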